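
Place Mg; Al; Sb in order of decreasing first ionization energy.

Mg is in period 3, group 2; Al is in period 3, group 13; Sb is in period 5, group 15.
IE₁ increases left→right with effective nuclear charge and decreases top→bottom as the valence shell moves farther out.
Here both period and group differ, so the two effects have to be weighed against each other.
Mg > Al: this pair runs against the simple trend — see the exception note.
Sb > Mg: period and group pull opposite ways; the across-period shift dominates (831 vs 738 kJ/mol).
Note the exception: Mg has a higher first ionization energy than Al, contrary to the simple trend — Al's single 3p electron is easier to remove than one from Mg's filled 3s².
Approximate values (kJ/mol): Mg 738, Al 578, Sb 831.
So from highest to lowest: Sb > Mg > Al.

Sb > Mg > Al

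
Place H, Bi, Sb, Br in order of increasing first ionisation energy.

H is in period 1, group 1; Br is in period 4, group 17; Sb is in period 5, group 15; Bi is in period 6, group 15.
Removing the outermost electron gets harder across a period and easier down a group.
Neither a single period nor a single group — weigh both effects.
Sb > Bi: they share group 15; the group trend gives Sb the larger value.
Br > Sb: both effects reinforce here, so Br is clearly the higher of the two.
H > Br: the two effects oppose for this pair; the down-group effect wins (1312 vs 1140 kJ/mol).
Approximate values (kJ/mol): H 1312, Br 1140, Sb 831, Bi 703.
So from lowest to highest: Bi < Sb < Br < H.

Bi < Sb < Br < H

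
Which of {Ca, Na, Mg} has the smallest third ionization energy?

Ca

The third ionization energy removes an electron from the +2 ion. For each element: Ca²⁺ is the bare [Ar] core; Na²⁺ is already 1 electron into the core; Mg²⁺ is the bare [Ne] core.
All of these are removing an electron from a noble-gas core or deeper; the smaller core (lower principal quantum number) is held far more tightly, and within a period the higher nuclear charge binds the same core more tightly.
The numbers (kJ/mol): Ca 4912, Na 6910, Mg 7733.
Hence IE_3: Ca < Na < Mg.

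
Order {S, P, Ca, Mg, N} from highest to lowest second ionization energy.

N > S > P > Mg > Ca

After 1 electron has been removed, what remains? S⁺ still has 5 valence electrons; P⁺ still has 4 valence electrons; Ca⁺ still has 1 valence electron; Mg⁺ still has 1 valence electron; N⁺ still has 4 valence electrons.
All are still removing valence electrons, so compare the +1 ions as you would atoms: IE_2 generally rises across a period (higher Z_eff) and falls down a group (larger shell), subject to the usual subshell exceptions.
Valence configurations: S⁺ [Ne]3s²3p³, P⁺ [Ne]3s²3p², Ca⁺ [Ar]4s¹, Mg⁺ [Ne]3s¹, N⁺ [He]2s²2p².
The numbers (kJ/mol): S 2252, P 1907, Ca 1145, Mg 1451, N 2856.
Hence IE_2: Ca < Mg < P < S < N.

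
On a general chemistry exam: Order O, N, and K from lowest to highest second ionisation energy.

The second ionization energy removes an electron from the +1 ion. For each element: O⁺ still has 5 valence electrons; N⁺ still has 4 valence electrons; K⁺ is the bare [Ar] core.
Usually core removal costs more than valence removal, but here the competition is close: a tightly held n=2 valence electron can cost more to remove than an n=3 core electron, so the actual values have to decide it.
Valence configurations: O⁺ [He]2s²2p³, N⁺ [He]2s²2p².
Tabulated IE_2 (kJ/mol): O 3388, N 2856, K 3052.
So the second ionization energies run N < K < O.

N < K < O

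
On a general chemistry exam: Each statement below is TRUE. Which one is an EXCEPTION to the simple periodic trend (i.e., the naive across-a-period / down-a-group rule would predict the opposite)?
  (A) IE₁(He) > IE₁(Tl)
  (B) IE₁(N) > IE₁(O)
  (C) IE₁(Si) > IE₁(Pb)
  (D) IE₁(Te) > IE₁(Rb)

(B)

The general trend: first ionization energy increases across a period and decreases down a group.
(A) He (period 1, group 18) vs Tl (period 6, group 13): the stated order agrees with the simple trend.
(B) N (period 2, group 15) vs O (period 2, group 16): the stated order contradicts the simple trend.
(C) Si (period 3, group 14) vs Pb (period 6, group 14): the stated order agrees with the simple trend.
(D) Te (period 5, group 16) vs Rb (period 5, group 1): the stated order agrees with the simple trend.
The exception is (B): pairing an electron in O's 2p⁴ costs repulsion energy, so O ionizes more easily than half-filled N (2p³).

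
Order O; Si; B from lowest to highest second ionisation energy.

After 1 electron has been removed, what remains? O⁺ still has 5 valence electrons; Si⁺ still has 3 valence electrons; B⁺ still has 2 valence electrons.
All are still removing valence electrons, so compare the +1 ions as you would atoms: IE_2 generally rises across a period (higher Z_eff) and falls down a group (larger shell), subject to the usual subshell exceptions.
Valence configurations: O⁺ [He]2s²2p³, Si⁺ [Ne]3s²3p¹, B⁺ [He]2s².
Tabulated IE_2 (kJ/mol): O 3388, Si 1577, B 2427.
Hence IE_2: Si < B < O.

Si, B, O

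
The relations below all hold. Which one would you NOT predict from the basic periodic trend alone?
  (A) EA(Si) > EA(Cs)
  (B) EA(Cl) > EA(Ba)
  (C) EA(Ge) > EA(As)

(C)

The general trend: electron affinity increases across a period and decreases down a group.
(A) Si (period 3, group 14) vs Cs (period 6, group 1): the stated order agrees with the simple trend.
(B) Cl (period 3, group 17) vs Ba (period 6, group 2): the stated order agrees with the simple trend.
(C) Ge (period 4, group 14) vs As (period 4, group 15): the stated order contradicts the simple trend.
The exception is (C): adding an electron to As's half-filled 4p³ is unfavourable, so Ge (4p²) has the more exothermic EA.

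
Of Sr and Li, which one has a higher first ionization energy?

Sr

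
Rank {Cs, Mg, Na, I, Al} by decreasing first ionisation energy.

I > Mg > Al > Na > Cs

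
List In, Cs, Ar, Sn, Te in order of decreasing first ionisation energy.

Across a period the outer electron is held more tightly (higher IE₁); down a group it sits in a higher shell, more shielded, and comes off more easily.
Neither a single period nor a single group — weigh both effects.
In > Cs: both effects reinforce here, so In is clearly the higher of the two.
Sn > In: Sn lies to the right of In in period 5, so the across-period effect alone puts Sn higher.
Te > Sn: Te lies to the right of Sn in period 5, so the across-period effect alone puts Te higher.
Ar > Te: relative to Te, both the across-period and down-group shifts push Ar's first ionization energy up.
Tabulated first ionization energy (kJ/mol): Ar 1521, In 558, Sn 709, Te 869, Cs 376.
So from highest to lowest: Ar > Te > Sn > In > Cs.

Ar, Te, Sn, In, Cs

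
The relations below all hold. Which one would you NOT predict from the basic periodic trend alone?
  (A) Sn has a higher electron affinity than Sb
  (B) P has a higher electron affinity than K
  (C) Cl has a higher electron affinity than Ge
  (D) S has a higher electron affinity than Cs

The general trend: electron affinity increases across a period and decreases down a group.
(A) Sn (period 5, group 14) vs Sb (period 5, group 15): the stated order contradicts the simple trend.
(B) P (period 3, group 15) vs K (period 4, group 1): the stated order agrees with the simple trend.
(C) Cl (period 3, group 17) vs Ge (period 4, group 14): the stated order agrees with the simple trend.
(D) S (period 3, group 16) vs Cs (period 6, group 1): the stated order agrees with the simple trend.
The exception is (A): adding an electron to Sb's half-filled 5p³ is unfavourable, so Sn has the more exothermic EA.

(A)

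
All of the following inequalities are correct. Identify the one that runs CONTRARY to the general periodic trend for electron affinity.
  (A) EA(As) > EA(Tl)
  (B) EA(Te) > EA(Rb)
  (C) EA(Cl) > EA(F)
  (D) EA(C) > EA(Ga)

(C)

The general trend: electron affinity increases across a period and decreases down a group.
(A) As (period 4, group 15) vs Tl (period 6, group 13): the stated order agrees with the simple trend.
(B) Te (period 5, group 16) vs Rb (period 5, group 1): the stated order agrees with the simple trend.
(C) Cl (period 3, group 17) vs F (period 2, group 17): the stated order contradicts the simple trend.
(D) C (period 2, group 14) vs Ga (period 4, group 13): the stated order agrees with the simple trend.
The exception is (C): F's small 2p subshell makes the incoming electron feel strong e⁻–e⁻ repulsion, so Cl actually releases more energy on gaining an electron.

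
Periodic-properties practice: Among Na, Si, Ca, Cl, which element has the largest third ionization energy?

The third ionization energy removes an electron from the +2 ion. For each element: Na²⁺ is already 1 electron into the core; Si²⁺ still has 2 valence electrons; Ca²⁺ is the bare [Ar] core; Cl²⁺ still has 5 valence electrons.
Core electrons are held far more tightly than valence electrons, so Ca and Na top the IE_3 order.
Valence configurations: Si²⁺ [Ne]3s², Cl²⁺ [Ne]3s²3p³.
The numbers (kJ/mol): Na 6910, Si 3232, Ca 4912, Cl 3822.
Overall IE_3 order: Si < Cl < Ca < Na.

Na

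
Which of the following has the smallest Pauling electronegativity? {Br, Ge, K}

K

K is in period 4, group 1; Ge is in period 4, group 14; Br is in period 4, group 17.
Atoms toward the upper right of the periodic table pull bonding electrons most strongly.
All lie in period 4, so electronegativity increases left to right.
The smallest Pauling electronegativity among these belongs to K.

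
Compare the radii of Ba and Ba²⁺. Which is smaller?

Ba²⁺

Forming Ba²⁺ removes 2 electrons from Ba. Fewer electrons for the same nuclear charge means less shielding and a higher Z_eff on the remaining electrons, and for main-group metals the entire outer shell is lost.
A cation is smaller than its parent atom: Ba²⁺ < Ba.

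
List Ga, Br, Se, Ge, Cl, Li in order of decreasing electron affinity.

Cl > Br > Se > Ge > Li > Ga

EA tends to increase across a period and decrease down a group, though the pattern is less regular than for IE or radius.
These span different periods and groups, so the two trends combine.
Li > Ga: period and group pull opposite ways; the down-group shift dominates (60 vs 29 kJ/mol).
Ge > Li: period and group pull opposite ways; the across-period shift dominates (119 vs 60 kJ/mol).
Se > Ge: both are in period 4; the period trend gives Se the larger value.
Br > Se: Br lies to the right of Se in period 4, so the across-period effect alone puts Br higher.
Cl > Br: they share group 17; the group trend gives Cl the larger value.
Approximate values (kJ/mol): Li 60, Cl 349, Ga 29, Ge 119, Se 195, Br 325.
So from highest to lowest: Cl > Br > Se > Ge > Li > Ga.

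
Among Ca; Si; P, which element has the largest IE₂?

P

IE_2 is the cost of taking one more electron from the +1 cation: Ca⁺ still has 1 valence electron; Si⁺ still has 3 valence electrons; P⁺ still has 4 valence electrons.
All are still removing valence electrons, so compare the +1 ions as you would atoms: IE_2 generally rises across a period (higher Z_eff) and falls down a group (larger shell), subject to the usual subshell exceptions.
Valence configurations: Ca⁺ [Ar]4s¹, Si⁺ [Ne]3s²3p¹, P⁺ [Ne]3s²3p².
Tabulated IE_2 (kJ/mol): Ca 1145, Si 1577, P 1907.
Putting it together, IE_2: Ca < Si < P.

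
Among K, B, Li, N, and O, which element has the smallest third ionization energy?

B

Consider each +2 ion: K²⁺ is already 1 electron into the core; B²⁺ still has 1 valence electron; Li²⁺ is already 1 electron into the core; N²⁺ still has 3 valence electrons; O²⁺ still has 4 valence electrons.
Usually core removal costs more than valence removal, but here the competition is close: a tightly held n=2 valence electron can cost more to remove than an n=3 core electron, so the actual values have to decide it.
Valence configurations: B²⁺ [He]2s¹, N²⁺ [He]2s²2p¹, O²⁺ [He]2s²2p².
The numbers (kJ/mol): K 4420, B 3660, Li 11815, N 4578, O 5300.
Putting it together, IE_3: B < K < N < O < Li.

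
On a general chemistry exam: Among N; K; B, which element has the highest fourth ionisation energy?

After 3 electrons have been removed, what remains? N³⁺ still has 2 valence electrons; K³⁺ is already 2 electrons into the core; B³⁺ is the bare [He] core.
Usually core removal costs more than valence removal, but here the competition is close: a tightly held n=2 valence electron can cost more to remove than an n=3 core electron, so the actual values have to decide it.
Tabulated IE_4 (kJ/mol): N 7475, K 5877, B 25026.
Hence IE_4: K < N < B.

B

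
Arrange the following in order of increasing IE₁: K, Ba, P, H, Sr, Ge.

H is in period 1, group 1; P is in period 3, group 15; K is in period 4, group 1; Ge is in period 4, group 14; Sr is in period 5, group 2; Ba is in period 6, group 2.
Removing the outermost electron gets harder across a period and easier down a group.
Here both period and group differ, so the two effects have to be weighed against each other.
Ba > K: the two effects oppose for this pair; the across-period effect wins (503 vs 419 kJ/mol).
Sr > Ba: Sr sits above Ba in group 2, so the down-group effect alone puts Sr higher.
Ge > Sr: both effects reinforce here, so Ge is clearly the higher of the two.
P > Ge: relative to Ge, both the across-period and down-group shifts push P's first ionization energy up.
H > P: the two effects oppose for this pair; the down-group effect wins (1312 vs 1012 kJ/mol).
Approximate values (kJ/mol): H 1312, P 1012, K 419, Ge 762, Sr 550, Ba 503.
So from lowest to highest: K < Ba < Sr < Ge < P < H.

K < Ba < Sr < Ge < P < H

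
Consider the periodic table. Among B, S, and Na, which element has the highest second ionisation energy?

Na

The second ionization energy removes an electron from the +1 ion. For each element: B⁺ still has 2 valence electrons; S⁺ still has 5 valence electrons; Na⁺ is the bare [Ne] core.
Breaking into a closed-shell core is much more expensive than removing a leftover valence electron — Na has the largest IE_2 here.
Valence configurations: B⁺ [He]2s², S⁺ [Ne]3s²3p³.
Tabulated IE_2 (kJ/mol): B 2427, S 2252, Na 4562.
Overall IE_2 order: S < B < Na.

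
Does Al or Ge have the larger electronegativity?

Ge

Al is in period 3, group 13; Ge is in period 4, group 14.
EN rises left→right (higher Z_eff, smaller atoms) and falls top→bottom (larger, more shielded atoms).
These sit on a diagonal, where the across-period and down-group effects partly cancel.
Ge > Al: period and group pull opposite ways; the across-period shift dominates (2.01 vs 1.61).
Approximate values (Pauling): Al 1.61, Ge 2.01.
So Ge has the larger electronegativity (Ge > Al).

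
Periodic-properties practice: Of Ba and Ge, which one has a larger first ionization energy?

Removing the outermost electron gets harder across a period and easier down a group.
These span different periods and groups, so the two trends combine.
Ge > Ba: both effects reinforce here, so Ge is clearly the higher of the two.
For reference (kJ/mol): Ge 762, Ba 503.
So Ge has the larger first ionization energy (Ge > Ba).

Ge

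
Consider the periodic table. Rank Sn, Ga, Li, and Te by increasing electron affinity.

Li is in period 2, group 1; Ga is in period 4, group 13; Sn is in period 5, group 14; Te is in period 5, group 16.
Electron affinity generally becomes more exothermic across a period toward the halogens and less exothermic down a group.
Neither a single period nor a single group — weigh both effects.
Li > Ga: the two effects oppose for this pair; the down-group effect wins (60 vs 29 kJ/mol).
Sn > Li: the two effects oppose for this pair; the across-period effect wins (107 vs 60 kJ/mol).
Te > Sn: Te lies to the right of Sn in period 5, so the across-period effect alone puts Te higher.
Tabulated electron affinity (kJ/mol): Li 60, Ga 29, Sn 107, Te 190.
So from lowest to highest: Ga < Li < Sn < Te.

Ga < Li < Sn < Te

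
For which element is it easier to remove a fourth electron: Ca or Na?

Ca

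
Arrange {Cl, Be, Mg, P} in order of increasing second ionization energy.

Mg < Be < P < Cl

IE_2 is the cost of taking one more electron from the +1 cation: Cl⁺ still has 6 valence electrons; Be⁺ still has 1 valence electron; Mg⁺ still has 1 valence electron; P⁺ still has 4 valence electrons.
All are still removing valence electrons, so compare the +1 ions as you would atoms: IE_2 generally rises across a period (higher Z_eff) and falls down a group (larger shell), subject to the usual subshell exceptions.
Valence configurations: Cl⁺ [Ne]3s²3p⁴, Be⁺ [He]2s¹, Mg⁺ [Ne]3s¹, P⁺ [Ne]3s²3p².
The numbers (kJ/mol): Cl 2298, Be 1757, Mg 1451, P 1907.
So the second ionization energies run Mg < Be < P < Cl.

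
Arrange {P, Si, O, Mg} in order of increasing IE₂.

Mg < Si < P < O

Consider each +1 ion: P⁺ still has 4 valence electrons; Si⁺ still has 3 valence electrons; O⁺ still has 5 valence electrons; Mg⁺ still has 1 valence electron.
All are still removing valence electrons, so compare the +1 ions as you would atoms: IE_2 generally rises across a period (higher Z_eff) and falls down a group (larger shell), subject to the usual subshell exceptions.
Valence configurations: P⁺ [Ne]3s²3p², Si⁺ [Ne]3s²3p¹, O⁺ [He]2s²2p³, Mg⁺ [Ne]3s¹.
Tabulated IE_2 (kJ/mol): P 1907, Si 1577, O 3388, Mg 1451.
So the second ionization energies run Mg < Si < P < O.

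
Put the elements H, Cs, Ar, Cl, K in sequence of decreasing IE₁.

Ar, H, Cl, K, Cs

H is in period 1, group 1; Cl is in period 3, group 17; Ar is in period 3, group 18; K is in period 4, group 1; Cs is in period 6, group 1.
First ionization energy rises across a period (greater Z_eff holds electrons more tightly) and falls down a group (valence electrons are farther from the nucleus).
Here both period and group differ, so the two effects have to be weighed against each other.
K > Cs: they share group 1; the group trend gives K the larger value.
Cl > K: both effects reinforce here, so Cl is clearly the higher of the two.
H > Cl: period and group pull opposite ways; the down-group shift dominates (1312 vs 1251 kJ/mol).
Ar > H: period and group pull opposite ways; the across-period shift dominates (1521 vs 1312 kJ/mol).
For reference (kJ/mol): H 1312, Cl 1251, Ar 1521, K 419, Cs 376.
So from highest to lowest: Ar > H > Cl > K > Cs.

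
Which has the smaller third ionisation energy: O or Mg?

IE_3 is the cost of taking one more electron from the +2 cation: O²⁺ still has 4 valence electrons; Mg²⁺ is the bare [Ne] core.
Pulling an electron out of a noble-gas core costs far more than removing a remaining valence electron, so Mg sits at the high end of IE_3.
Tabulated IE_3 (kJ/mol): O 5300, Mg 7733.
Putting it together, IE_3: O < Mg.

O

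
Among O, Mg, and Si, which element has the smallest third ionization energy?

Consider each +2 ion: O²⁺ still has 4 valence electrons; Mg²⁺ is the bare [Ne] core; Si²⁺ still has 2 valence electrons.
Breaking into a closed-shell core is much more expensive than removing a leftover valence electron — Mg has the largest IE_3 here.
Valence configurations: O²⁺ [He]2s²2p², Si²⁺ [Ne]3s².
Approximate IE_3 values (kJ/mol): O 5300, Mg 7733, Si 3232.
So the third ionization energies run Si < O < Mg.

Si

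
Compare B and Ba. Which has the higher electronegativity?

B is in period 2, group 13; Ba is in period 6, group 2.
EN rises left→right (higher Z_eff, smaller atoms) and falls top→bottom (larger, more shielded atoms).
These span different periods and groups, so the two trends combine.
B > Ba: relative to Ba, both the across-period and down-group shifts push B's electronegativity up.
Approximate values (Pauling): B 2.04, Ba 0.89.
So B has the higher electronegativity (B > Ba).

B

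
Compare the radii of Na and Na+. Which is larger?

Forming Na+ removes 1 electron from Na. Fewer electrons for the same nuclear charge means less shielding and a higher Z_eff on the remaining electrons, and for main-group metals the entire outer shell is lost.
A cation is smaller than its parent atom: Na+ < Na.

Na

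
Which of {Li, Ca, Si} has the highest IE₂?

Li

Consider each +1 ion: Li⁺ is the bare [He] core; Ca⁺ still has 1 valence electron; Si⁺ still has 3 valence electrons.
Breaking into a closed-shell core is much more expensive than removing a leftover valence electron — Li has the largest IE_2 here.
Valence configurations: Ca⁺ [Ar]4s¹, Si⁺ [Ne]3s²3p¹.
Approximate IE_2 values (kJ/mol): Li 7298, Ca 1145, Si 1577.
Hence IE_2: Ca < Si < Li.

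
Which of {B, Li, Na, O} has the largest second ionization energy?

Li

After 1 electron has been removed, what remains? B⁺ still has 2 valence electrons; Li⁺ is the bare [He] core; Na⁺ is the bare [Ne] core; O⁺ still has 5 valence electrons.
Pulling an electron out of a noble-gas core costs far more than removing a remaining valence electron, so Na and Li sit at the high end of IE_2.
Valence configurations: B⁺ [He]2s², O⁺ [He]2s²2p³.
Approximate IE_2 values (kJ/mol): B 2427, Li 7298, Na 4562, O 3388.
Hence IE_2: B < O < Na < Li.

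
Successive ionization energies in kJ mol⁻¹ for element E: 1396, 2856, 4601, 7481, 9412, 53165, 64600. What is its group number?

Group 15

Look for the largest jump between consecutive ionization energies: IE6/IE5 ≈ 5.6, far larger than any earlier ratio.
That jump marks the point where a core electron is being removed. So the atom has 5 valence electrons.
A main-group element with 5 valence electrons is in group 15.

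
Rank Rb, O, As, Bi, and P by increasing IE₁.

Rb, Bi, As, P, O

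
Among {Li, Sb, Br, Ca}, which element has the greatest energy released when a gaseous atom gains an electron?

Li is in period 2, group 1; Ca is in period 4, group 2; Br is in period 4, group 17; Sb is in period 5, group 15.
EA tends to increase across a period and decrease down a group, though the pattern is less regular than for IE or radius.
Neither a single period nor a single group — weigh both effects.
Li > Ca: period and group pull opposite ways; the down-group shift dominates (60 vs 2 kJ/mol).
Sb > Li: the two effects oppose for this pair; the across-period effect wins (103 vs 60 kJ/mol).
Br > Sb: relative to Sb, both the across-period and down-group shifts push Br's electron affinity up.
For reference (kJ/mol): Li 60, Ca 2, Br 325, Sb 103.
The greatest energy released when a gaseous atom gains an electron among these belongs to Br.

Br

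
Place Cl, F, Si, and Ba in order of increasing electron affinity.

Ba < Si < F < Cl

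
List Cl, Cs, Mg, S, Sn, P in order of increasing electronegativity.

Mg is in period 3, group 2; P is in period 3, group 15; S is in period 3, group 16; Cl is in period 3, group 17; Sn is in period 5, group 14; Cs is in period 6, group 1.
Smaller atoms with higher effective nuclear charge are more electronegative.
These span different periods and groups, so the two trends combine.
Mg > Cs: relative to Cs, both the across-period and down-group shifts push Mg's electronegativity up.
Sn > Mg: the two effects oppose for this pair; the across-period effect wins (1.96 vs 1.31).
P > Sn: relative to Sn, both the across-period and down-group shifts push P's electronegativity up.
S > P: S lies to the right of P in period 3, so the across-period effect alone puts S higher.
Cl > S: both are in period 3; the period trend gives Cl the larger value.
For reference (Pauling): Mg 1.31, P 2.19, S 2.58, Cl 3.16, Sn 1.96, Cs 0.79.
So from lowest to highest: Cs < Mg < Sn < P < S < Cl.

Cs, Mg, Sn, P, S, Cl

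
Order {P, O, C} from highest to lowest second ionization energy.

The second ionization energy removes an electron from the +1 ion. For each element: P⁺ still has 4 valence electrons; O⁺ still has 5 valence electrons; C⁺ still has 3 valence electrons.
All are still removing valence electrons, so compare the +1 ions as you would atoms: IE_2 generally rises across a period (higher Z_eff) and falls down a group (larger shell), subject to the usual subshell exceptions.
Valence configurations: P⁺ [Ne]3s²3p², O⁺ [He]2s²2p³, C⁺ [He]2s²2p¹.
Approximate IE_2 values (kJ/mol): P 1907, O 3388, C 2353.
Putting it together, IE_2: P < C < O.

O, C, P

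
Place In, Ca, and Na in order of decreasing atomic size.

Na is in period 3, group 1; Ca is in period 4, group 2; In is in period 5, group 13.
Moving right in a period, electrons are added to the same shell under a stronger nuclear pull, so atoms get smaller; moving down, a new shell is opened and atoms get larger.
A diagonal step moves right (one effect) and down (the opposite effect) at once.
Na > In: period and group pull opposite ways; the across-period shift dominates (155 vs 142 pm).
Ca > Na: the two effects oppose for this pair; the down-group effect wins (171 vs 155 pm).
For reference (pm): Na 155, Ca 171, In 142.
So from largest to smallest: Ca > Na > In.

Ca > Na > In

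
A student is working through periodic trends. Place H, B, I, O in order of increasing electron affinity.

B < H < O < I

Adding an electron releases more energy for atoms nearer the top right (short of the noble gases).
Here both period and group differ, so the two effects have to be weighed against each other.
H > B: period and group pull opposite ways; the down-group shift dominates (73 vs 27 kJ/mol).
O > H: period and group pull opposite ways; the across-period shift dominates (141 vs 73 kJ/mol).
I > O: the two effects oppose for this pair; the across-period effect wins (295 vs 141 kJ/mol).
Approximate values (kJ/mol): H 73, B 27, O 141, I 295.
So from lowest to highest: B < H < O < I.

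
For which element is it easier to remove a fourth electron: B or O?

O

The fourth ionization energy removes an electron from the +3 ion. For each element: B³⁺ is the bare [He] core; O³⁺ still has 3 valence electrons.
Core electrons are held far more tightly than valence electrons, so B tops the IE_4 order.
Tabulated IE_4 (kJ/mol): B 25026, O 7469.
Overall IE_4 order: O < B.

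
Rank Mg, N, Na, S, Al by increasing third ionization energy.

Al < S < N < Na < Mg

Consider each +2 ion: Mg²⁺ is the bare [Ne] core; N²⁺ still has 3 valence electrons; Na²⁺ is already 1 electron into the core; S²⁺ still has 4 valence electrons; Al²⁺ still has 1 valence electron.
Breaking into a closed-shell core is much more expensive than removing a leftover valence electron — Na and Mg have the largest IE_3 here.
Valence configurations: N²⁺ [He]2s²2p¹, S²⁺ [Ne]3s²3p², Al²⁺ [Ne]3s¹.
Approximate IE_3 values (kJ/mol): Mg 7733, N 4578, Na 6910, S 3357, Al 2745.
So the third ionization energies run Al < S < N < Na < Mg.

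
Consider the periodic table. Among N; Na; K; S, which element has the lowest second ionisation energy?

S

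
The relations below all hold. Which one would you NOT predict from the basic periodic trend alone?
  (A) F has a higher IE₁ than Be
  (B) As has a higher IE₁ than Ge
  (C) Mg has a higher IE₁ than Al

(C)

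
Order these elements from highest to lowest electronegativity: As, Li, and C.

C, As, Li

Smaller atoms with higher effective nuclear charge are more electronegative.
These span different periods and groups, so the two trends combine.
As > Li: period and group pull opposite ways; the across-period shift dominates (2.18 vs 0.98).
C > As: the two effects oppose for this pair; the down-group effect wins (2.55 vs 2.18).
Approximate values (Pauling): Li 0.98, C 2.55, As 2.18.
So from highest to lowest: C > As > Li.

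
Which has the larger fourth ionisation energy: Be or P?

Be

After 3 electrons have been removed, what remains? Be³⁺ is already 1 electron into the core; P³⁺ still has 2 valence electrons.
Breaking into a closed-shell core is much more expensive than removing a leftover valence electron — Be has the largest IE_4 here.
Tabulated IE_4 (kJ/mol): Be 21007, P 4964.
Hence IE_4: P < Be.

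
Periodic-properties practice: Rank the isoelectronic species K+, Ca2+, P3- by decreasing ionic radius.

P3- > K+ > Ca2+

All of these have 18 electrons, so size is governed by nuclear charge alone: the more protons, the stronger the pull on the same electron cloud, and the smaller the ion.
Nuclear charges: Ca2+ (Z=20), K+ (Z=19), P3- (Z=15).
Largest to smallest: P3- > K+ > Ca2+.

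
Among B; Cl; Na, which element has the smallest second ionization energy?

Cl

After 1 electron has been removed, what remains? B⁺ still has 2 valence electrons; Cl⁺ still has 6 valence electrons; Na⁺ is the bare [Ne] core.
Core electrons are held far more tightly than valence electrons, so Na tops the IE_2 order.
Valence configurations: B⁺ [He]2s², Cl⁺ [Ne]3s²3p⁴.
Tabulated IE_2 (kJ/mol): B 2427, Cl 2298, Na 4562.
Hence IE_2: Cl < B < Na.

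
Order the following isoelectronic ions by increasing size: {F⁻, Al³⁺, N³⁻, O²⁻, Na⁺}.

All of these have 10 electrons, so size is governed by nuclear charge alone: the more protons, the stronger the pull on the same electron cloud, and the smaller the ion.
Nuclear charges: Al³⁺ (Z=13), Na⁺ (Z=11), F⁻ (Z=9), O²⁻ (Z=8), N³⁻ (Z=7).
Smallest to largest: Al³⁺ < Na⁺ < F⁻ < O²⁻ < N³⁻.

Al³⁺ < Na⁺ < F⁻ < O²⁻ < N³⁻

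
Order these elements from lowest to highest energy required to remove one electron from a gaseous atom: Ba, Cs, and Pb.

Cs < Ba < Pb

Cs is in period 6, group 1; Ba is in period 6, group 2; Pb is in period 6, group 14.
IE₁ increases left→right with effective nuclear charge and decreases top→bottom as the valence shell moves farther out.
All lie in period 6, so first ionization energy increases left to right.
So from lowest to highest: Cs < Ba < Pb.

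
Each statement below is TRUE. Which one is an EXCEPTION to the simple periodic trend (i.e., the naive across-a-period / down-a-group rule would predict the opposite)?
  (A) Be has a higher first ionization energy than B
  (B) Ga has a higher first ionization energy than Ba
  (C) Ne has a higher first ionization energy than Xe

(A)

The general trend: first ionization energy increases across a period and decreases down a group.
(A) Be (period 2, group 2) vs B (period 2, group 13): the stated order contradicts the simple trend.
(B) Ga (period 4, group 13) vs Ba (period 6, group 2): the stated order agrees with the simple trend.
(C) Ne (period 2, group 18) vs Xe (period 5, group 18): the stated order agrees with the simple trend.
The exception is (A): removing B's lone 2p electron is easier than breaking Be's filled 2s².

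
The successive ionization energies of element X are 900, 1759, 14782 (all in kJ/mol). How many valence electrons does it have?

2

Look for the largest jump between consecutive ionization energies: IE3/IE2 ≈ 8.4, far larger than any earlier ratio.
That jump marks the point where a core electron is being removed. So the atom has 2 valence electrons.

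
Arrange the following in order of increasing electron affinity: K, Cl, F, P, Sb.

K < P < Sb < F < Cl

Electron affinity generally becomes more exothermic across a period toward the halogens and less exothermic down a group.
These span different periods and groups, so the two trends combine.
P > K: relative to K, both the across-period and down-group shifts push P's electron affinity up.
Sb > P: this pair runs against the simple trend — see the exception note.
F > Sb: both effects reinforce here, so F is clearly the higher of the two.
Cl > F: this pair runs against the simple trend — see the exception note.
Note the exception: Sb has a higher electron affinity than P, contrary to the simple trend — both are half-filled np³, but the pairing/repulsion penalty for the added electron shrinks as the p orbitals become larger and more diffuse down the group, and for Sb that outweighs the weaker nuclear attraction.
Note the exception: Cl has a higher electron affinity than F, contrary to the simple trend — F's small 2p subshell makes the incoming electron feel strong e⁻–e⁻ repulsion, so Cl actually releases more energy on gaining an electron.
Approximate values (kJ/mol): F 328, P 72, Cl 349, K 48, Sb 103.
So from lowest to highest: K < P < Sb < F < Cl.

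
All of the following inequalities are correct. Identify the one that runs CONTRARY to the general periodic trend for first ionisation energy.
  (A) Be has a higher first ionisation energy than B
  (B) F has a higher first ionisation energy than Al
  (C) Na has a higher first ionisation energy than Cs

The general trend: first ionisation energy increases across a period and decreases down a group.
(A) Be (period 2, group 2) vs B (period 2, group 13): the stated order contradicts the simple trend.
(B) F (period 2, group 17) vs Al (period 3, group 13): the stated order agrees with the simple trend.
(C) Na (period 3, group 1) vs Cs (period 6, group 1): the stated order agrees with the simple trend.
The exception is (A): removing B's lone 2p electron is easier than breaking Be's filled 2s².

(A)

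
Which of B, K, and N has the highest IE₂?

K

IE_2 is the cost of taking one more electron from the +1 cation: B⁺ still has 2 valence electrons; K⁺ is the bare [Ar] core; N⁺ still has 4 valence electrons.
Core electrons are held far more tightly than valence electrons, so K tops the IE_2 order.
Valence configurations: B⁺ [He]2s², N⁺ [He]2s²2p².
Tabulated IE_2 (kJ/mol): B 2427, K 3052, N 2856.
Overall IE_2 order: B < N < K.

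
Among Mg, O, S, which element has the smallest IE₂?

The second ionization energy removes an electron from the +1 ion. For each element: Mg⁺ still has 1 valence electron; O⁺ still has 5 valence electrons; S⁺ still has 5 valence electrons.
All are still removing valence electrons, so compare the +1 ions as you would atoms: IE_2 generally rises across a period (higher Z_eff) and falls down a group (larger shell), subject to the usual subshell exceptions.
Valence configurations: Mg⁺ [Ne]3s¹, O⁺ [He]2s²2p³, S⁺ [Ne]3s²3p³.
Tabulated IE_2 (kJ/mol): Mg 1451, O 3388, S 2252.
Hence IE_2: Mg < S < O.

Mg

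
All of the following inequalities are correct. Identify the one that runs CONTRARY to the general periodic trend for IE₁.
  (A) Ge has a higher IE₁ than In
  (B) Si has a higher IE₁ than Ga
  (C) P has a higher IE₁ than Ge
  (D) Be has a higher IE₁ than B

(D)

The general trend: IE₁ increases across a period and decreases down a group.
(A) Ge (period 4, group 14) vs In (period 5, group 13): the stated order agrees with the simple trend.
(B) Si (period 3, group 14) vs Ga (period 4, group 13): the stated order agrees with the simple trend.
(C) P (period 3, group 15) vs Ge (period 4, group 14): the stated order agrees with the simple trend.
(D) Be (period 2, group 2) vs B (period 2, group 13): the stated order contradicts the simple trend.
The exception is (D): removing B's lone 2p electron is easier than breaking Be's filled 2s².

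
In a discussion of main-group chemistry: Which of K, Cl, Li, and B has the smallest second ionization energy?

Cl

IE_2 is the cost of taking one more electron from the +1 cation: K⁺ is the bare [Ar] core; Cl⁺ still has 6 valence electrons; Li⁺ is the bare [He] core; B⁺ still has 2 valence electrons.
Core electrons are held far more tightly than valence electrons, so K and Li top the IE_2 order.
Valence configurations: Cl⁺ [Ne]3s²3p⁴, B⁺ [He]2s².
Approximate IE_2 values (kJ/mol): K 3052, Cl 2298, Li 7298, B 2427.
Putting it together, IE_2: Cl < B < K < Li.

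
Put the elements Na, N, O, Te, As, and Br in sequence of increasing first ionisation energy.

Removing the outermost electron gets harder across a period and easier down a group.
Neither a single period nor a single group — weigh both effects.
Te > Na: period and group pull opposite ways; the across-period shift dominates (869 vs 496 kJ/mol).
As > Te: period and group pull opposite ways; the down-group shift dominates (947 vs 869 kJ/mol).
Br > As: both are in period 4; the period trend gives Br the larger value.
O > Br: period and group pull opposite ways; the down-group shift dominates (1314 vs 1140 kJ/mol).
N > O: this pair runs against the simple trend — see the exception note.
Note the exception: N has a higher first ionization energy than O, contrary to the simple trend — pairing an electron in O's 2p⁴ costs repulsion energy, so O ionizes more easily than half-filled N (2p³).
For reference (kJ/mol): N 1402, O 1314, Na 496, As 947, Br 1140, Te 869.
So from lowest to highest: Na < Te < As < Br < O < N.

Na < Te < As < Br < O < N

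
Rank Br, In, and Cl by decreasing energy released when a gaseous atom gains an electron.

Cl > Br > In

Cl is in period 3, group 17; Br is in period 4, group 17; In is in period 5, group 13.
Atoms with high Z_eff and room in the valence shell (especially the halogens) have the most exothermic electron affinities.
Here both period and group differ, so the two effects have to be weighed against each other.
Br > In: both effects reinforce here, so Br is clearly the higher of the two.
Cl > Br: they share group 17; the group trend gives Cl the larger value.
Tabulated electron affinity (kJ/mol): Cl 349, Br 325, In 29.
So from highest to lowest: Cl > Br > In.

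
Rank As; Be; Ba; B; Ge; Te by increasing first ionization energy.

Be is in period 2, group 2; B is in period 2, group 13; Ge is in period 4, group 14; As is in period 4, group 15; Te is in period 5, group 16; Ba is in period 6, group 2.
First ionization energy rises across a period (greater Z_eff holds electrons more tightly) and falls down a group (valence electrons are farther from the nucleus).
Neither a single period nor a single group — weigh both effects.
Ge > Ba: relative to Ba, both the across-period and down-group shifts push Ge's first ionization energy up.
B > Ge: period and group pull opposite ways; the down-group shift dominates (801 vs 762 kJ/mol).
Te > B: the two effects oppose for this pair; the across-period effect wins (869 vs 801 kJ/mol).
Be > Te: the two effects oppose for this pair; the down-group effect wins (900 vs 869 kJ/mol).
As > Be: period and group pull opposite ways; the across-period shift dominates (947 vs 900 kJ/mol).
Note the exception: Be has a higher first ionization energy than B, contrary to the simple trend — removing B's lone 2p electron is easier than breaking Be's filled 2s².
For reference (kJ/mol): Be 900, B 801, Ge 762, As 947, Te 869, Ba 503.
So from lowest to highest: Ba < Ge < B < Te < Be < As.

Ba, Ge, B, Te, Be, As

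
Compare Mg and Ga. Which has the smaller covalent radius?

Mg is in period 3, group 2; Ga is in period 4, group 13.
Atomic radius shrinks across a period as nuclear charge pulls the same shell inward, and grows down a group as new shells are added.
A diagonal step moves right (one effect) and down (the opposite effect) at once.
Mg > Ga: period and group pull opposite ways; the across-period shift dominates (139 vs 124 pm).
For reference (pm): Mg 139, Ga 124.
So Ga has the smaller covalent radius (Ga < Mg).

Ga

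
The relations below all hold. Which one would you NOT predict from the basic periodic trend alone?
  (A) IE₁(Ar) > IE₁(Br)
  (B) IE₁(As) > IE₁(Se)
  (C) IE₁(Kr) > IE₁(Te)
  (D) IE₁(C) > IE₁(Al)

(B)

The general trend: IE₁ increases across a period and decreases down a group.
(A) Ar (period 3, group 18) vs Br (period 4, group 17): the stated order agrees with the simple trend.
(B) As (period 4, group 15) vs Se (period 4, group 16): the stated order contradicts the simple trend.
(C) Kr (period 4, group 18) vs Te (period 5, group 16): the stated order agrees with the simple trend.
(D) C (period 2, group 14) vs Al (period 3, group 13): the stated order agrees with the simple trend.
The exception is (B): Se (4p⁴) ionizes more easily than half-filled As (4p³).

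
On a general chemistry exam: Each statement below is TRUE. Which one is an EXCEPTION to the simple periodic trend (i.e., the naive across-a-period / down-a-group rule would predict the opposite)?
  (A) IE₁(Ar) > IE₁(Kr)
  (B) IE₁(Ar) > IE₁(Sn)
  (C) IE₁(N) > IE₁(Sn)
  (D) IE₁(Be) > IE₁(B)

The general trend: first ionization energy increases across a period and decreases down a group.
(A) Ar (period 3, group 18) vs Kr (period 4, group 18): the stated order agrees with the simple trend.
(B) Ar (period 3, group 18) vs Sn (period 5, group 14): the stated order agrees with the simple trend.
(C) N (period 2, group 15) vs Sn (period 5, group 14): the stated order agrees with the simple trend.
(D) Be (period 2, group 2) vs B (period 2, group 13): the stated order contradicts the simple trend.
The exception is (D): removing B's lone 2p electron is easier than breaking Be's filled 2s².

(D)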